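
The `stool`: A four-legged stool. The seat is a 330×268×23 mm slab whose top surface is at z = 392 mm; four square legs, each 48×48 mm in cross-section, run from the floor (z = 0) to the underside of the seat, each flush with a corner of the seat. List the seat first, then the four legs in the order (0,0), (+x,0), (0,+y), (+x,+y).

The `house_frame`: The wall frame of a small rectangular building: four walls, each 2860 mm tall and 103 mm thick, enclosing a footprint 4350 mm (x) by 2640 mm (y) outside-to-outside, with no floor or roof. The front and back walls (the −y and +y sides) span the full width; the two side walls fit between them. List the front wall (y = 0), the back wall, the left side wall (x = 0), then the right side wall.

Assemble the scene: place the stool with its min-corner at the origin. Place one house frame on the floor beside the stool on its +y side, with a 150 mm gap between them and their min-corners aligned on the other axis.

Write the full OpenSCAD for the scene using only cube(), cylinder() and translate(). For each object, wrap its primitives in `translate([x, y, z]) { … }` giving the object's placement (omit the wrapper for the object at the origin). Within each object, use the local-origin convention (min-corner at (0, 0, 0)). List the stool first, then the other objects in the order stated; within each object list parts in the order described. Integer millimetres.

translate([0, 0, 369]) cube([330, 268, 23]);
cube([48, 48, 369]);
translate([282, 0, 0]) cube([48, 48, 369]);
translate([0, 220, 0]) cube([48, 48, 369]);
translate([282, 220, 0]) cube([48, 48, 369]);
translate([0, 418, 0]) {
  cube([4350, 103, 2860]);
  translate([0, 2537, 0]) cube([4350, 103, 2860]);
  translate([0, 103, 0]) cube([103, 2434, 2860]);
  translate([4247, 103, 0]) cube([103, 2434, 2860]);
}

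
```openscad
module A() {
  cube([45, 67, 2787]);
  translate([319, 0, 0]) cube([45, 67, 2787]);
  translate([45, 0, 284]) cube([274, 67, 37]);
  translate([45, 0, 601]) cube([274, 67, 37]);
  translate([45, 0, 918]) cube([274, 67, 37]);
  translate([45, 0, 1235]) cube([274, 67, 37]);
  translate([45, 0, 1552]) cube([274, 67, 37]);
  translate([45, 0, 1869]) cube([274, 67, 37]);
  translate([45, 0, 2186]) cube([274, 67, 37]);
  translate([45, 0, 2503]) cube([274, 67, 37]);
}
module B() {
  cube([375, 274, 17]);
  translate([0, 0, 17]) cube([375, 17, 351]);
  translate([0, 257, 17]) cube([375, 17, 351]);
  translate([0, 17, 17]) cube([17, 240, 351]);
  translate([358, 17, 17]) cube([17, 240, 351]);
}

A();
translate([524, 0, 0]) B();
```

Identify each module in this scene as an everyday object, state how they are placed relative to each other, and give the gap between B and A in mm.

A is a ladder. B is an open box. The open box is on the floor beside the ladder on its +x side. The gap between the open box and the ladder is 160 mm.

The open box's nearest face is 160 mm from the ladder's +x face.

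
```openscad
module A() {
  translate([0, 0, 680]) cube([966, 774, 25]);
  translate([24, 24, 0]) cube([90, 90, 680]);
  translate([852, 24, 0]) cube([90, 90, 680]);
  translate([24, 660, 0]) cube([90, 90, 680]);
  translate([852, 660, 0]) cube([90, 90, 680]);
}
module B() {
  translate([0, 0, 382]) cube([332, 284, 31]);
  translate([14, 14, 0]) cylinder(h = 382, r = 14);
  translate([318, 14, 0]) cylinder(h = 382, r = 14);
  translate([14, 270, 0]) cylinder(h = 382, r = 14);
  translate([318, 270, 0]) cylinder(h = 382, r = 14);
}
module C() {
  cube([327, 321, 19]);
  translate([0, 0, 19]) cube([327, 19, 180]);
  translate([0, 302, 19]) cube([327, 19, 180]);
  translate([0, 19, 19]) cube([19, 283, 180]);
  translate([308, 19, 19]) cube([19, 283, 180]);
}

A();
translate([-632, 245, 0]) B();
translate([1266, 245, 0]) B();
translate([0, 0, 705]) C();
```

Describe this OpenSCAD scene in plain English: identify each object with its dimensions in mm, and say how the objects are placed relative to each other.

A is a table: top 966 mm (x) × 774 mm (y), 25 mm thick, upper face at z = 705 mm, on four 90×90 mm square legs, each inset 24 mm from the nearest pair of top edges, running from z = 0 to the bottom of the top.

B is a four-legged stool. The seat is a 332×284×31 mm slab whose top surface is at z = 413 mm; four round legs, each 28 mm in diameter, run from the floor (z = 0) to the underside of the seat, each leg's axis is inset half a diameter from the nearest pair of seat edges (so the leg's bounding box is flush with the corner).

C is an open-topped rectangular box: outside dimensions 327×321×199 mm, with a uniform wall and base thickness of 19 mm. The base is a full 327×321 slab on the floor; four walls sit on top of the base. The front and back walls (the −y and +y sides) span the full width; the two side walls fit between them.

Two stools sit around the table at the −x, +x sides. The open box is on top of the table.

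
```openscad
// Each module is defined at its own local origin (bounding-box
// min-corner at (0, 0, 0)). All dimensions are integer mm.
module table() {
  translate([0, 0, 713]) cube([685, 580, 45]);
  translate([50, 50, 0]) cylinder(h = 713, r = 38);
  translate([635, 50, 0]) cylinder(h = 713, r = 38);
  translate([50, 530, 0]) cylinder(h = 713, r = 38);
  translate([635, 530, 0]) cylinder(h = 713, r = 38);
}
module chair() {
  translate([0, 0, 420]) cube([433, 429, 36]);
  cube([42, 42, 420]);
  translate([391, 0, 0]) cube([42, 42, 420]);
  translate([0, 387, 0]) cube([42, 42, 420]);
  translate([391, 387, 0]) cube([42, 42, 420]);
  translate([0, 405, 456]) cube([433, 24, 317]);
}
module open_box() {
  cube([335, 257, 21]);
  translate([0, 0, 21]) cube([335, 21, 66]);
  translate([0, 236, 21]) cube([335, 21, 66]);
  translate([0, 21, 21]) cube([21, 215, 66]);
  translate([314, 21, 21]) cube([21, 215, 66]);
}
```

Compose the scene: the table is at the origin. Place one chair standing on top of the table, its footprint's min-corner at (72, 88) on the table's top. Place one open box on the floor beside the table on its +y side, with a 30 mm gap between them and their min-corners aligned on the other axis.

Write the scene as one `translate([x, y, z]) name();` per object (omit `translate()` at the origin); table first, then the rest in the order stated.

table();
translate([72, 88, 758]) chair();
translate([0, 610, 0]) open_box();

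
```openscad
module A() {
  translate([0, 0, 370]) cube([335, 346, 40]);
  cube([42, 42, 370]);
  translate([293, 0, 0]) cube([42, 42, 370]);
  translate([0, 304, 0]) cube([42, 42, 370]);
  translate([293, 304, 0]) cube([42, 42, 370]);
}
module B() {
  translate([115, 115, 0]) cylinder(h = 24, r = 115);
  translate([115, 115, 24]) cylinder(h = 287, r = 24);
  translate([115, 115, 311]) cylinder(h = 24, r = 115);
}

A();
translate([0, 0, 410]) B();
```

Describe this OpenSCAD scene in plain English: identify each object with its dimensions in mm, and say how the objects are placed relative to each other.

A is a four-legged stool. The seat is a 335×346×40 mm slab whose top surface is at z = 410 mm; four square legs, each 42×42 mm in cross-section, run from the floor (z = 0) to the underside of the seat, each flush with a corner of the seat.

B is a spool: two coaxial disc flanges of radius 115 mm and thickness 24 mm, joined by a core cylinder of radius 24 mm and height 287 mm. The lower flange rests on z = 0 and the three cylinders share a vertical axis.

The spool is on top of the stool.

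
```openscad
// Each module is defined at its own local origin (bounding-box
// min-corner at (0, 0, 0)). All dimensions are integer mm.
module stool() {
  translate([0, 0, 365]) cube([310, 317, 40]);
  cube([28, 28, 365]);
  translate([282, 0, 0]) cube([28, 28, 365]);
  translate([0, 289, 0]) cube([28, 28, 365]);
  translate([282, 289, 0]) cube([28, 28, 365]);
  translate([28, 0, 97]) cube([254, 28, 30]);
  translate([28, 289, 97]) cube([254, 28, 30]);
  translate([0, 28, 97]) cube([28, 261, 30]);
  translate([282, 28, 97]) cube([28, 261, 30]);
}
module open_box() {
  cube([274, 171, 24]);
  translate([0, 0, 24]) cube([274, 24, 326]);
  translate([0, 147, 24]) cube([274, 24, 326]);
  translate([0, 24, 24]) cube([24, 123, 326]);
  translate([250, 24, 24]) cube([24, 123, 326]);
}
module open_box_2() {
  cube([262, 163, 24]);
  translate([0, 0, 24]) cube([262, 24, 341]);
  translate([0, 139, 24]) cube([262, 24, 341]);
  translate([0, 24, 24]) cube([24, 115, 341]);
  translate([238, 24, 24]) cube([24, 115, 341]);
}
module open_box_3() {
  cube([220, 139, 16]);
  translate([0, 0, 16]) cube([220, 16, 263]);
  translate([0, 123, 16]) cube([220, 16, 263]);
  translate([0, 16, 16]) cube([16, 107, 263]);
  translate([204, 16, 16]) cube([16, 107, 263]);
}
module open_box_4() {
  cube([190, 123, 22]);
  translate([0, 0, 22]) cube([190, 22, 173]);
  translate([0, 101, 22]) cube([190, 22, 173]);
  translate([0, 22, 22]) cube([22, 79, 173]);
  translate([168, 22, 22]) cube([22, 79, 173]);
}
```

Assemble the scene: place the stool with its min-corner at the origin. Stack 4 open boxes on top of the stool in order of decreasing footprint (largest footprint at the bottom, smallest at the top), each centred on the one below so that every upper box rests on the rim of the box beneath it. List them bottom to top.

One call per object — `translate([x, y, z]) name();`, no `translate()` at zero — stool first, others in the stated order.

stool();
translate([18, 73, 405]) open_box();
translate([24, 77, 755]) open_box_2();
translate([45, 89, 1120]) open_box_3();
translate([60, 97, 1399]) open_box_4();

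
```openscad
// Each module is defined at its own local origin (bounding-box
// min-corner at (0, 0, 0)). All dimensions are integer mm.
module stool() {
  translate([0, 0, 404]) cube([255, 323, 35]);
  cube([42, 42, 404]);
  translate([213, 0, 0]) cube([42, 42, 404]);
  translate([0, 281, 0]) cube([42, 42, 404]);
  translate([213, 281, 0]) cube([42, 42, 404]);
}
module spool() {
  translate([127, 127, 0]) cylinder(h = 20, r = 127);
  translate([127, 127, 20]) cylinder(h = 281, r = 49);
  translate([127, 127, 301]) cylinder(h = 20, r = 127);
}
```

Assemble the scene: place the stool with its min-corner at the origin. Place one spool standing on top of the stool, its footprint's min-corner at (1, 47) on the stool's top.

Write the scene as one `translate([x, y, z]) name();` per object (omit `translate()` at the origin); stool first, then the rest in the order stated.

stool();
translate([1, 47, 439]) spool();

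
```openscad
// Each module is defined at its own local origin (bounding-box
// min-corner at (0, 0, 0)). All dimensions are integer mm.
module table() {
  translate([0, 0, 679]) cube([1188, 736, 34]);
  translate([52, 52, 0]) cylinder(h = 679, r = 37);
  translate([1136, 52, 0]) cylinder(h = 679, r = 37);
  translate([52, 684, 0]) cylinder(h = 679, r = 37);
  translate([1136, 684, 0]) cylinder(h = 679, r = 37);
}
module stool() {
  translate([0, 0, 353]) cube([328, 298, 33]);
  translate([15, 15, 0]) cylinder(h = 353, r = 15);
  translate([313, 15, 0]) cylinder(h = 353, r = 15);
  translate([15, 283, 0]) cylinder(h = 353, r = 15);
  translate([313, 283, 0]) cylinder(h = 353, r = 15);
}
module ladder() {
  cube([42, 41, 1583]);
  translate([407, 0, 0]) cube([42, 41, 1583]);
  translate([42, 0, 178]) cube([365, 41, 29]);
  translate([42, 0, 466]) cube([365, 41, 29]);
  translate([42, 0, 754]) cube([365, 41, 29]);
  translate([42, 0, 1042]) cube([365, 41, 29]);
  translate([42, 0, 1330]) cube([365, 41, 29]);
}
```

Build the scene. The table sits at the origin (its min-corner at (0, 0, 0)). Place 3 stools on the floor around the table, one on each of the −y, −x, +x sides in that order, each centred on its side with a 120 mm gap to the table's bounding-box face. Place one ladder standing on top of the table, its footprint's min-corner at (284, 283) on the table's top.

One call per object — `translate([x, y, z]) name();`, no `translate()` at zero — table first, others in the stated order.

table();
translate([430, -418, 0]) stool();
translate([-448, 219, 0]) stool();
translate([1308, 219, 0]) stool();
translate([284, 283, 713]) ladder();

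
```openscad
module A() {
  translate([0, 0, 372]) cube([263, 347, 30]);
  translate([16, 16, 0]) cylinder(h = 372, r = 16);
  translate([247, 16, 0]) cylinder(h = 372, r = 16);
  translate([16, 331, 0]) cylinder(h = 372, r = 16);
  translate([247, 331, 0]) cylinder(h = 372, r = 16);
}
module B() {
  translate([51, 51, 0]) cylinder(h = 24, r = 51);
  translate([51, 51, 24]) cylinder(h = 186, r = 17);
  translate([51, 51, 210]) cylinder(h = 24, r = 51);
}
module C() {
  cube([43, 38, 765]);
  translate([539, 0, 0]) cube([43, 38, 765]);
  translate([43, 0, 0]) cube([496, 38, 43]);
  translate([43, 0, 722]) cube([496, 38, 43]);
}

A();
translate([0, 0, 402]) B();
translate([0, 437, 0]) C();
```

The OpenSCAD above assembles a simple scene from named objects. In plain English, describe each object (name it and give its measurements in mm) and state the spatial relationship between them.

A is a simple wooden stool: a rectangular seat 263 mm (x) by 347 mm (y), 30 mm thick, top face at z = 402 mm, on four round legs, each 32 mm in diameter. The legs rest on z = 0, each leg's axis is inset half a diameter from the nearest pair of seat edges (so the leg's bounding box is flush with the corner).

B is a spool: two coaxial disc flanges of radius 51 mm and thickness 24 mm, joined by a core cylinder of radius 17 mm and height 186 mm. The lower flange rests on z = 0 and the three cylinders share a vertical axis.

C is a rectangular picture frame lying in the x–z plane (depth along y). The opening is 496 mm wide (x) by 679 mm tall (z), surrounded by a border 43 mm wide on all four sides. The frame is 38 mm deep and is made of two full-height vertical stiles with two horizontal rails fitted between them.

The spool is on top of the stool. The picture frame is on the floor beside the stool on its +y side.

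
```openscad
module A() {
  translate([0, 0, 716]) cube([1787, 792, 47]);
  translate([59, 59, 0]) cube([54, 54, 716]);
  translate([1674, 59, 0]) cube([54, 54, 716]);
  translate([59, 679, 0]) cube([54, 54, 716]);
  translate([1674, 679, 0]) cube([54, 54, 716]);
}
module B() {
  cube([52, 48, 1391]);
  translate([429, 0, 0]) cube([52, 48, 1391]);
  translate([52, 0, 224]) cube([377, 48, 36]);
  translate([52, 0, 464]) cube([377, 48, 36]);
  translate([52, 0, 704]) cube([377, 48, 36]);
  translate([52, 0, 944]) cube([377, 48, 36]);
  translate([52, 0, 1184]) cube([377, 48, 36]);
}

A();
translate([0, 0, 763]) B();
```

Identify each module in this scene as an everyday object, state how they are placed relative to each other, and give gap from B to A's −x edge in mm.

A is a table. B is a ladder. The ladder is on top of the table. The gap from the ladder to the table's −x edge is 0 mm.

The ladder's min-x is at 0; the table's min-x is 0; gap = 0 mm.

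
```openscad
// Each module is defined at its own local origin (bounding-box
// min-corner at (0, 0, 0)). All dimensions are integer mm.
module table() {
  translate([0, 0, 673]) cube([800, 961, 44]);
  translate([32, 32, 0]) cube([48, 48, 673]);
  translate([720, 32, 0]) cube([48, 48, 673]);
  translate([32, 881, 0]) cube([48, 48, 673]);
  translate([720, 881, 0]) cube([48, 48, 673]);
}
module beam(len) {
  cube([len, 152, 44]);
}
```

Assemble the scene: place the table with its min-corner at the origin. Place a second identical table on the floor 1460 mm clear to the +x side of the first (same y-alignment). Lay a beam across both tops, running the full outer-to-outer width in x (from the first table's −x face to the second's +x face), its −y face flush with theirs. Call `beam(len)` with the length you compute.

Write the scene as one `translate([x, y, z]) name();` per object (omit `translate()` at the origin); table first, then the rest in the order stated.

table();
translate([2260, 0, 0]) table();
translate([0, 0, 717]) beam(3060);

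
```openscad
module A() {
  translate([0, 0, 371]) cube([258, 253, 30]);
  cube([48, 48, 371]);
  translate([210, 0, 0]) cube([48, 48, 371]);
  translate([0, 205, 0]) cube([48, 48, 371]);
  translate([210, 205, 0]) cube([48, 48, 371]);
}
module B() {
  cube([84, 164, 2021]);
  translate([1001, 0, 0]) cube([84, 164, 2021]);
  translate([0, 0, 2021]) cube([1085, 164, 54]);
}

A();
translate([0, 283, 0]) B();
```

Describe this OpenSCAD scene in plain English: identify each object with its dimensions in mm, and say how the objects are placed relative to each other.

A is a simple wooden stool: a rectangular seat 258 mm (x) by 253 mm (y), 30 mm thick, top face at z = 401 mm, on four square legs, each 48×48 mm in cross-section. The legs rest on z = 0, each flush with a corner of the seat.

B is a rectangular door frame: two vertical jambs of 84×164 mm section, 2021 mm tall, with a clear opening 917 mm wide between their inner faces. A header 54 mm tall and 164 mm deep lies on top of the jambs and spans the full outside width.

The door frame is on the floor beside the stool on its +y side.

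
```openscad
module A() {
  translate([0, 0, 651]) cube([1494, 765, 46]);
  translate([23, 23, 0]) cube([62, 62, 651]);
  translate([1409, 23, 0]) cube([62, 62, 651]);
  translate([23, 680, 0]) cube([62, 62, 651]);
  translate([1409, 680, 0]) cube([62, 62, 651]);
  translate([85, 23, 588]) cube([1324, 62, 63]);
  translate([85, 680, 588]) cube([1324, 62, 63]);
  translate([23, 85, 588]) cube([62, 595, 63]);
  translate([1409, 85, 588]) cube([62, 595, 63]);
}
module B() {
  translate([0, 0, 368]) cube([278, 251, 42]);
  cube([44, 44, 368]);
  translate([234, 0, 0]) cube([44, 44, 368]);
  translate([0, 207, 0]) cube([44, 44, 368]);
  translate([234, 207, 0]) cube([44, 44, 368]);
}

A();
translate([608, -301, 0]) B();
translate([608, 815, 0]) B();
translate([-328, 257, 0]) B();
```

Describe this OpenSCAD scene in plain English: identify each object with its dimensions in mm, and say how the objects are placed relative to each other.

A is a rectangular dining table. The top is 1494×765×46 mm with its upper surface at z = 697 mm. It stands on four 62×62 mm square legs, each inset 23 mm from the nearest pair of top edges, running from the floor to the underside of the top. Four apron rails, 62 mm thick and 63 mm tall, run between adjacent legs with their top edges flush with the underside of the top and their outer faces flush with the legs' outer faces.

B is a simple wooden stool: a rectangular seat 278 mm (x) by 251 mm (y), 42 mm thick, top face at z = 410 mm, on four square legs, each 44×44 mm in cross-section. The legs rest on z = 0, each flush with a corner of the seat.

Three stools sit around the table at the −y, +y, −x sides.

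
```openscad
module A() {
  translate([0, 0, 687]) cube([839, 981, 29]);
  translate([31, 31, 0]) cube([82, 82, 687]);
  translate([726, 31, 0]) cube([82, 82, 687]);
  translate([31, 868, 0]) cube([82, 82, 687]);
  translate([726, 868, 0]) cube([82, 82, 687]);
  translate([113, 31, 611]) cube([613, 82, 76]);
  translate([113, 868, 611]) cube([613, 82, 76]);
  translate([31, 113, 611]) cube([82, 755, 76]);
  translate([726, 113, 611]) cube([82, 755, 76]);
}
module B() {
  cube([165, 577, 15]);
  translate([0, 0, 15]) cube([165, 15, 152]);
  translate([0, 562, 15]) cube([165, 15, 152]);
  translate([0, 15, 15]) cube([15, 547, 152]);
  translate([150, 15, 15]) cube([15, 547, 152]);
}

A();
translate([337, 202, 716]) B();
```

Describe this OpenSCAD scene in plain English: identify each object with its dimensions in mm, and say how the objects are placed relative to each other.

A is a rectangular dining table. The top is 839×981×29 mm with its upper surface at z = 716 mm. It stands on four 82×82 mm square legs, each inset 31 mm from the nearest pair of top edges, running from the floor to the underside of the top. Four apron rails, 82 mm thick and 76 mm tall, run between adjacent legs with their top edges flush with the underside of the top and their outer faces flush with the legs' outer faces.

B is an open-topped rectangular box: outside dimensions 165×577×167 mm, with a uniform wall and base thickness of 15 mm. The base is a full 165×577 slab on the floor; four walls sit on top of the base. The front and back walls (the −y and +y sides) span the full width; the two side walls fit between them.

The open box is on top of the table, centred.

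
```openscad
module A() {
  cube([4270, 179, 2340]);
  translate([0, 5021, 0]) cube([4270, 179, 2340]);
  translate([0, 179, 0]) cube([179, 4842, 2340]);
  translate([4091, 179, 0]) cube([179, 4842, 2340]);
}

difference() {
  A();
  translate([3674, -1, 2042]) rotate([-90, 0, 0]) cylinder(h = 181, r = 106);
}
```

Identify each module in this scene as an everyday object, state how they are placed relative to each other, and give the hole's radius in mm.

A is a house frame. The house frame has a circular hole through its front wall. The hole's radius is 106 mm.

The subtracted cylinder has r = 106 mm.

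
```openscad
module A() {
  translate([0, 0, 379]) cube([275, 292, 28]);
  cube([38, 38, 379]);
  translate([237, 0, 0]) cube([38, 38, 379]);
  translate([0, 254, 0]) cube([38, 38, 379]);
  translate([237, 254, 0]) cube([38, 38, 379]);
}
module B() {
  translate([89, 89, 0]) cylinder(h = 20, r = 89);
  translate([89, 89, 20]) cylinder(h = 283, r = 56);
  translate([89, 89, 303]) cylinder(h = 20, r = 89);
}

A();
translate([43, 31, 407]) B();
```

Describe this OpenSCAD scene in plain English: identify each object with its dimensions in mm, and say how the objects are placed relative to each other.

A is a simple wooden stool: a rectangular seat 275 mm (x) by 292 mm (y), 28 mm thick, top face at z = 407 mm, on four square legs, each 38×38 mm in cross-section. The legs rest on z = 0, each flush with a corner of the seat.

B is a spool: two coaxial disc flanges of radius 89 mm and thickness 20 mm, joined by a core cylinder of radius 56 mm and height 283 mm. The lower flange rests on z = 0 and the three cylinders share a vertical axis.

The spool is on top of the stool.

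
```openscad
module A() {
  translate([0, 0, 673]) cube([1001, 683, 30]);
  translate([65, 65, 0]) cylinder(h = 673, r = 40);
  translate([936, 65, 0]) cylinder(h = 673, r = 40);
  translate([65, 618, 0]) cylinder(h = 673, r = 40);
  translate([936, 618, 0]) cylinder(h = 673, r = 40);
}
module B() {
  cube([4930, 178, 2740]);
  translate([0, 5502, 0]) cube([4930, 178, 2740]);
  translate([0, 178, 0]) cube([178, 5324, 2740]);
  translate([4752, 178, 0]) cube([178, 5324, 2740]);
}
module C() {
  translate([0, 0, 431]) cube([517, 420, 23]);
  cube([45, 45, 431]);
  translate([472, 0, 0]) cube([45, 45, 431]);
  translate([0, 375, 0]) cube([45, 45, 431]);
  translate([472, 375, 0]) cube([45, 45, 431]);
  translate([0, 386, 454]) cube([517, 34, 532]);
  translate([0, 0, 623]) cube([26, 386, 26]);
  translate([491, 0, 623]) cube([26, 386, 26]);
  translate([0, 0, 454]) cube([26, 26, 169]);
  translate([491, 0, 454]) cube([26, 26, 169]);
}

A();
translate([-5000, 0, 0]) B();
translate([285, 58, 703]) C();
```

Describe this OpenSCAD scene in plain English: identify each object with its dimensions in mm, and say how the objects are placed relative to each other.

A is a table: top 1001 mm (x) × 683 mm (y), 30 mm thick, upper face at z = 703 mm, on four round legs of 80 mm diameter, each leg's bounding box inset 25 mm from the nearest pair of top edges, running from z = 0 to the bottom of the top.

B is the wall frame of a small rectangular building: four walls, each 2740 mm tall and 178 mm thick, enclosing a footprint 4930 mm (x) by 5680 mm (y) outside-to-outside, with no floor or roof. The front and back walls (the −y and +y sides) span the full width; the two side walls fit between them.

C is a chair. The seat is a 517×420×23 mm slab with its top at z = 454 mm, on four 45×45 mm corner legs (flush with the seat edges, standing on z = 0). A flat backrest 34 mm thick, 532 mm tall, spans the full seat width and rises from the seat top along its +y edge, rear face flush with the rear of the seat. Two armrests of 26×26 mm section run along each side from the seat's front edge to the front of the backrest, top faces 195 mm above the seat top and outer faces flush with the seat's x-edges; a 26×26 mm post under the front of each armrest stands on the seat at the front corner.

The house frame is on the floor beside the table on its −x side. The chair is on top of the table.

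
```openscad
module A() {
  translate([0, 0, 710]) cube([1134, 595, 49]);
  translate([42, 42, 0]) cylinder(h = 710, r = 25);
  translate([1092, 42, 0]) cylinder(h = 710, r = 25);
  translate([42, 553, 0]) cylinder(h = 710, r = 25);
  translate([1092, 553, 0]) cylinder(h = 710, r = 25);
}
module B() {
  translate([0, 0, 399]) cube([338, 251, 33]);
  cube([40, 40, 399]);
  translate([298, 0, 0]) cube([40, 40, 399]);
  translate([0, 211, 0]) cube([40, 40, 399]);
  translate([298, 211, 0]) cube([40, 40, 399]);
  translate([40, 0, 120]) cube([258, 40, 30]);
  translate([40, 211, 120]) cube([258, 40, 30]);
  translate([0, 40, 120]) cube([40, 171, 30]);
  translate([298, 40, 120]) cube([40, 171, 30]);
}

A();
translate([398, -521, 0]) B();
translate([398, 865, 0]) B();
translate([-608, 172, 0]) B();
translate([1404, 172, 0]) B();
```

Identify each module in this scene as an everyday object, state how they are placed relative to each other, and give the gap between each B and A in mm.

A is a table. B is a stool. Four stools sit around the table at the −y, +y, −x, +x sides. The gap between each stool and the table is 270 mm.

Each stool's nearest face is 270 mm from the table's bounding box.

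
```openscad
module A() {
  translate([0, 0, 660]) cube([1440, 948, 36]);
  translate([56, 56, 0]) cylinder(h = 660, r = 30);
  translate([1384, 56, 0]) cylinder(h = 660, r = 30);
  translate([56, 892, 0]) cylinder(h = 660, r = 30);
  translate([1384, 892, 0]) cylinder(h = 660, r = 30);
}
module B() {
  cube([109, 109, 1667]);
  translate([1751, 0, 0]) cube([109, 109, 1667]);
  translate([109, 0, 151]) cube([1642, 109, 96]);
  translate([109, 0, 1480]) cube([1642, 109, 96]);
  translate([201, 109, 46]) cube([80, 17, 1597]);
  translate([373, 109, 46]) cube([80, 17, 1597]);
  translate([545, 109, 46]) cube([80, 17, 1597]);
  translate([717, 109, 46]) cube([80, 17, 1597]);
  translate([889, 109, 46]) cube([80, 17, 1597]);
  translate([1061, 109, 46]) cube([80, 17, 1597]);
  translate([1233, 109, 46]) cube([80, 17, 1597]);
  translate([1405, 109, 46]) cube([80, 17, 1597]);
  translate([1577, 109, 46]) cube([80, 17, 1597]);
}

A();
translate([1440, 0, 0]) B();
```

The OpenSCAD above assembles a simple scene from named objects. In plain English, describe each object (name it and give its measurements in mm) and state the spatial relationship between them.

A is a rectangular dining table. The top is 1440×948×36 mm with its upper surface at z = 696 mm. It stands on four round legs of 60 mm diameter, each leg's bounding box inset 26 mm from the nearest pair of top edges, running from the floor to the underside of the top.

B is a fence section. Two 109×109 mm posts, 1667 mm tall, stand on the floor with a clear span of 1642 mm between their inner faces. Two horizontal rails of 109×96 mm section span the gap between the posts with their undersides at z = 151 mm and z = 1480 mm, flush with the posts' −y face. 9 pickets, each 80 mm wide, 17 mm thick and 1597 mm tall, are fixed to the +y face of the rails with their bottoms at z = 46 mm, evenly spaced across the span with equal gaps (rounded down to the nearest mm) at the −x end and between each pair — any rounding remainder accumulates at the +x end.

The fence section is against the table's +x side, with their −y faces flush.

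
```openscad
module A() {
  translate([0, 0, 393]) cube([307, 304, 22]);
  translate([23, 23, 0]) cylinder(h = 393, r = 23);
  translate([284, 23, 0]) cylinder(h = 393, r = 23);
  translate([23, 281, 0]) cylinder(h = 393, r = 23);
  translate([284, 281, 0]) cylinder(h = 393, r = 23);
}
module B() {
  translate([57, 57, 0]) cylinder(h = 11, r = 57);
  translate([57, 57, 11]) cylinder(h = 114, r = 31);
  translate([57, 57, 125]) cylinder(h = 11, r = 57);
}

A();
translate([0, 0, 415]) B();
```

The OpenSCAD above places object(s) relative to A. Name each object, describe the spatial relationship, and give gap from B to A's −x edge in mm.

The spool's min-x is at 0; the stool's min-x is 0; gap = 0 mm.

A is a stool. B is a spool. The spool is on top of the stool. The gap from the spool to the stool's −x edge is 0 mm.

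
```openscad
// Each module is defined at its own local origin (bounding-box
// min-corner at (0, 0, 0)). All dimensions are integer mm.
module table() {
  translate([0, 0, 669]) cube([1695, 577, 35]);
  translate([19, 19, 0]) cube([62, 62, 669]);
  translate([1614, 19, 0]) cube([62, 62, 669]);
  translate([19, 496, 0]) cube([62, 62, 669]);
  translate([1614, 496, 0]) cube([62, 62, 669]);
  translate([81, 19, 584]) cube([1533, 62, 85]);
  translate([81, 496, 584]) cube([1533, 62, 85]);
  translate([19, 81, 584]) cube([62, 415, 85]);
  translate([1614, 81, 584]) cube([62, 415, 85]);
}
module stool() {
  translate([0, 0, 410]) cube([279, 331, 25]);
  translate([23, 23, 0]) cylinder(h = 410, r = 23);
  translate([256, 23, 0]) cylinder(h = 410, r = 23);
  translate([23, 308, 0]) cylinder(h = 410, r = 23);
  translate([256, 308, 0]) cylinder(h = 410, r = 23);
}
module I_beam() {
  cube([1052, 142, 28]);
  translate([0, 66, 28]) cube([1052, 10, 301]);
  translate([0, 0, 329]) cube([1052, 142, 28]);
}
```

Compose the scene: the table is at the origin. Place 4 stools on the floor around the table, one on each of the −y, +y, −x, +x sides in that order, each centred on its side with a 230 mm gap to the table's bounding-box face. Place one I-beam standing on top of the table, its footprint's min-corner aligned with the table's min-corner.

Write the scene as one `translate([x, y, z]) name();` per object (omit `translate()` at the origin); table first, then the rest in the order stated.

table();
translate([708, -561, 0]) stool();
translate([708, 807, 0]) stool();
translate([-509, 123, 0]) stool();
translate([1925, 123, 0]) stool();
translate([0, 0, 704]) I_beam();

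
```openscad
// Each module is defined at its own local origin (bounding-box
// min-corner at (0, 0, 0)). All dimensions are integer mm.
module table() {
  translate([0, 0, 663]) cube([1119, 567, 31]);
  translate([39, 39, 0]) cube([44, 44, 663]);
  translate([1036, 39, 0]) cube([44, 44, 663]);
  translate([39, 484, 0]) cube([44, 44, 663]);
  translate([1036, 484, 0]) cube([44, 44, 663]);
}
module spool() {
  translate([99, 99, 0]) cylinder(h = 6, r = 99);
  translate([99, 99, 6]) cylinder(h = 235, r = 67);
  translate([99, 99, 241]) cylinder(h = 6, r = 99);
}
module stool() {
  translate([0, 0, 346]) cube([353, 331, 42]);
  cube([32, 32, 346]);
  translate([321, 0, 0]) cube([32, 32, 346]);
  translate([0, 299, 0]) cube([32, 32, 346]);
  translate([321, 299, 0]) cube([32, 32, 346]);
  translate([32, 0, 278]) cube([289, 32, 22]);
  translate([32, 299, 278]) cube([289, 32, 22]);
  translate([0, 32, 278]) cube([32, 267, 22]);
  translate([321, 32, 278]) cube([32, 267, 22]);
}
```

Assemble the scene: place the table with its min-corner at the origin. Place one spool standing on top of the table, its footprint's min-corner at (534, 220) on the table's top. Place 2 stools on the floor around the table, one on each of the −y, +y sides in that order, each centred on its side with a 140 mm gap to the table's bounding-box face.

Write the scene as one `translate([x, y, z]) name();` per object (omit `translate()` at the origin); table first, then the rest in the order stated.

table();
translate([534, 220, 694]) spool();
translate([383, -471, 0]) stool();
translate([383, 707, 0]) stool();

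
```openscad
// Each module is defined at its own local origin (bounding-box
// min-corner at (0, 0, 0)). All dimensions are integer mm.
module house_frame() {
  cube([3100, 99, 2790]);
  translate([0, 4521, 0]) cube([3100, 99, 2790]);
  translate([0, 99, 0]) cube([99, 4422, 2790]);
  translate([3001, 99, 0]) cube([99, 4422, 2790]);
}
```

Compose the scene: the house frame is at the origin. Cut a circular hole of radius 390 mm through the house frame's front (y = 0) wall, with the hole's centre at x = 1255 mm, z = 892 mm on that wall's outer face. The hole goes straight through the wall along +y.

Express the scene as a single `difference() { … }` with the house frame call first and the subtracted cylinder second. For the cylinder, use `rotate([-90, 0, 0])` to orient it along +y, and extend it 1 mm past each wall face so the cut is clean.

difference() {
  house_frame();
  translate([1255, -1, 892]) rotate([-90, 0, 0]) cylinder(h = 101, r = 390);
}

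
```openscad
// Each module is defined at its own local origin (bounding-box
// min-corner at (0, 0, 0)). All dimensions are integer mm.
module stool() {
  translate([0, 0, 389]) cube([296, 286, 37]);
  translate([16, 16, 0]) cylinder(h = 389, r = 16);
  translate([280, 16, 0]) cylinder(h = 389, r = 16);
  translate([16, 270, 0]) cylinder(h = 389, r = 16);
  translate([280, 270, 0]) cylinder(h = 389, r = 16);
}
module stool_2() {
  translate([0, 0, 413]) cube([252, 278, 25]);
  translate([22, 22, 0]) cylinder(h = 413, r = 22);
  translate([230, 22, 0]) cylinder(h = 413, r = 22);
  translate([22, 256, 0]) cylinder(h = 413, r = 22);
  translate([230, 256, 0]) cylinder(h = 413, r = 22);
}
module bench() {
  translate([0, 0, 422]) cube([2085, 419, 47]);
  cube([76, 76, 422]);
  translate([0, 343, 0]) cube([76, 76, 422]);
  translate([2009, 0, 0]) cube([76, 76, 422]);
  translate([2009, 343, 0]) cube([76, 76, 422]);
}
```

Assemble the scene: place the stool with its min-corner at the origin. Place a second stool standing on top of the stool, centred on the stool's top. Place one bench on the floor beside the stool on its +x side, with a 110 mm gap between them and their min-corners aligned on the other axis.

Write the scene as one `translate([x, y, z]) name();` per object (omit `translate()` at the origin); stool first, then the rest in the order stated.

stool();
translate([22, 4, 426]) stool_2();
translate([406, 0, 0]) bench();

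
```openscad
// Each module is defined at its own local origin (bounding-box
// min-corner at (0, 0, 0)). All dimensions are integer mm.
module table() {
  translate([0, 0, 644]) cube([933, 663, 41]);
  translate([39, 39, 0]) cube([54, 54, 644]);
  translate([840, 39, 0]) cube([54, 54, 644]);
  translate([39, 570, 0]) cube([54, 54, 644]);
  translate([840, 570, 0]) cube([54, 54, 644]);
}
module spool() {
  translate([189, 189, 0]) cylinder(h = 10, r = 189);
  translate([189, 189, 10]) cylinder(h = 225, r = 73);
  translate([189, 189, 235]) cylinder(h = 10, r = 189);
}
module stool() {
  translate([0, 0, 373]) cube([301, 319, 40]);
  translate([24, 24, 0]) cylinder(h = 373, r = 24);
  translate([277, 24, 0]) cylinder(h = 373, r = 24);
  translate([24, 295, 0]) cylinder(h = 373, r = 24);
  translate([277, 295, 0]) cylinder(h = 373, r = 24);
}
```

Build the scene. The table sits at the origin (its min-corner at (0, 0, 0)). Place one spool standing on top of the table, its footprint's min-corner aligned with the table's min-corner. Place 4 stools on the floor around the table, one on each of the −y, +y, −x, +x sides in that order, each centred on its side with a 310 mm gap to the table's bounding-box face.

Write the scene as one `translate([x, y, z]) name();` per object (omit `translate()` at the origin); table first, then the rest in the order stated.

table();
translate([0, 0, 685]) spool();
translate([316, -629, 0]) stool();
translate([316, 973, 0]) stool();
translate([-611, 172, 0]) stool();
translate([1243, 172, 0]) stool();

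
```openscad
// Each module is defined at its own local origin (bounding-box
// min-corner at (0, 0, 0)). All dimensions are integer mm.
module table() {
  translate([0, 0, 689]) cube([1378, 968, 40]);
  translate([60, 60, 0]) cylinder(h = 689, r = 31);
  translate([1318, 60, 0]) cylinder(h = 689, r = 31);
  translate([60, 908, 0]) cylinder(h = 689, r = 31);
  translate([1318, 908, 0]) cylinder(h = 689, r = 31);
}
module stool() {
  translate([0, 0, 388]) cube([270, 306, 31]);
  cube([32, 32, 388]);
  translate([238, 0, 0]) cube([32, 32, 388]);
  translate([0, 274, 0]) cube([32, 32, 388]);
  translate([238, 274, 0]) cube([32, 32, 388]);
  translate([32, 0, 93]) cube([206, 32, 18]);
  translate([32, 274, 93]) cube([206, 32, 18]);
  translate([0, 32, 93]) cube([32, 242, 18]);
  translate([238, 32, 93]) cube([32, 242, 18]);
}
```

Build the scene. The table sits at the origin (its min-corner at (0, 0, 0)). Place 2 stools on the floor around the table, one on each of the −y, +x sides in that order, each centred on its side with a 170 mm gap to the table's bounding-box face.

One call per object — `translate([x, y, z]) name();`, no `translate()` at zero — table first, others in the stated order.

table();
translate([554, -476, 0]) stool();
translate([1548, 331, 0]) stool();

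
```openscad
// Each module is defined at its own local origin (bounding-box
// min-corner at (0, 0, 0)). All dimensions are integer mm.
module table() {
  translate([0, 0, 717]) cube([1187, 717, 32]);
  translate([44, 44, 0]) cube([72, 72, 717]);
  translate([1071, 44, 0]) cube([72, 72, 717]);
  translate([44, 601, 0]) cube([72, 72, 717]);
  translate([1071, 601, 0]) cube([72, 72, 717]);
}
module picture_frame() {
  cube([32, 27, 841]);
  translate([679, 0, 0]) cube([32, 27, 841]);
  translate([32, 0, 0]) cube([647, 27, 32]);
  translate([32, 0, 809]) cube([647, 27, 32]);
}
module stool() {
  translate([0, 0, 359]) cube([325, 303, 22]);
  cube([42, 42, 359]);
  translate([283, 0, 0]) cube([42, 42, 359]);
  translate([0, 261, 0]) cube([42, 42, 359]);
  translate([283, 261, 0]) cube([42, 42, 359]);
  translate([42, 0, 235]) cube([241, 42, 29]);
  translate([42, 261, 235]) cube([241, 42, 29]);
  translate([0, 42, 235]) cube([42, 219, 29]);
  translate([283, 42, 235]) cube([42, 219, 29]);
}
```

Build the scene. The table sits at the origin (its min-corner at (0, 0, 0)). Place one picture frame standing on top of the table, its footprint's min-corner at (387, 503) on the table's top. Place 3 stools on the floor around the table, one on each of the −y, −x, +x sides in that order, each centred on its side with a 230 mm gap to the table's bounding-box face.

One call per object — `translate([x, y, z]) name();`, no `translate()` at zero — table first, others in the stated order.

table();
translate([387, 503, 749]) picture_frame();
translate([431, -533, 0]) stool();
translate([-555, 207, 0]) stool();
translate([1417, 207, 0]) stool();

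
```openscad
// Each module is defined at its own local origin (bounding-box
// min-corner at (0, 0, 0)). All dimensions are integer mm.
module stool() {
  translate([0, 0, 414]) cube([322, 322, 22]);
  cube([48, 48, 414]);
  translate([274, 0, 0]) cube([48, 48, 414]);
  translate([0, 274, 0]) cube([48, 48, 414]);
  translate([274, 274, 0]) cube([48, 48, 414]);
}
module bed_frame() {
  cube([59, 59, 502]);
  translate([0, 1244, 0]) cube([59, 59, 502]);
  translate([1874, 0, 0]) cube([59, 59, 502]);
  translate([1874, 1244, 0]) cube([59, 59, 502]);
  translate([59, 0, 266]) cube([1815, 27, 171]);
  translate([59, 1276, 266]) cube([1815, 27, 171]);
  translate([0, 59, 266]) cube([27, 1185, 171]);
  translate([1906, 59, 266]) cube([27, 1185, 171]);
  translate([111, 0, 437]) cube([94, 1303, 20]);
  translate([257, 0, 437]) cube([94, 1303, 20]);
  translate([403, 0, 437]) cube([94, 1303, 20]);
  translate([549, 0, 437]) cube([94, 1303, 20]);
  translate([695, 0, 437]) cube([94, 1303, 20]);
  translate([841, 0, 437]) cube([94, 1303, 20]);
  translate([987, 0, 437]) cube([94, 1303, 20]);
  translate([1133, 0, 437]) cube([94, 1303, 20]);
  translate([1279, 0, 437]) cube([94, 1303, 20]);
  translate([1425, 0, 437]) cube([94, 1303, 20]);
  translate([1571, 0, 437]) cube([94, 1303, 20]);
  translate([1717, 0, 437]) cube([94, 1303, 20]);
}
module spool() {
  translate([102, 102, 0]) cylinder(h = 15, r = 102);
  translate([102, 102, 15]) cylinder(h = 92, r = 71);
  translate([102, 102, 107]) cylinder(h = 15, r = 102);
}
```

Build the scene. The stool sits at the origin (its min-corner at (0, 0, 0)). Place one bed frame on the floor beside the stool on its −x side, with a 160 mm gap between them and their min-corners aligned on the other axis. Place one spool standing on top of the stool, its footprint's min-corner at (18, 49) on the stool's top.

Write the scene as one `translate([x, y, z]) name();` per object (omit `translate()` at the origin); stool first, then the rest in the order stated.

stool();
translate([-2093, 0, 0]) bed_frame();
translate([18, 49, 436]) spool();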